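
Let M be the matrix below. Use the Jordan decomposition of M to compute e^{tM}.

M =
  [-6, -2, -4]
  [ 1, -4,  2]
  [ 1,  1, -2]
e^{tM} =
  [-t^2*exp(-4*t) - 2*t*exp(-4*t) + exp(-4*t), -2*t*exp(-4*t), -2*t^2*exp(-4*t) - 4*t*exp(-4*t)]
  [t*exp(-4*t), exp(-4*t), 2*t*exp(-4*t)]
  [t^2*exp(-4*t)/2 + t*exp(-4*t), t*exp(-4*t), t^2*exp(-4*t) + 2*t*exp(-4*t) + exp(-4*t)]

Strategy: write M = P · J · P⁻¹ where J is a Jordan canonical form, so e^{tM} = P · e^{tJ} · P⁻¹, and e^{tJ} can be computed block-by-block.

M has Jordan form
J =
  [-4,  1,  0]
  [ 0, -4,  1]
  [ 0,  0, -4]
(up to reordering of blocks).

Per-block formulas:
  For a 3×3 Jordan block J_3(-4): exp(t · J_3(-4)) = e^(-4t)·(I + t·N + (t^2/2)·N^2), where N is the 3×3 nilpotent shift.

After assembling e^{tJ} and conjugating by P, we get:

e^{tM} =
  [-t^2*exp(-4*t) - 2*t*exp(-4*t) + exp(-4*t), -2*t*exp(-4*t), -2*t^2*exp(-4*t) - 4*t*exp(-4*t)]
  [t*exp(-4*t), exp(-4*t), 2*t*exp(-4*t)]
  [t^2*exp(-4*t)/2 + t*exp(-4*t), t*exp(-4*t), t^2*exp(-4*t) + 2*t*exp(-4*t) + exp(-4*t)]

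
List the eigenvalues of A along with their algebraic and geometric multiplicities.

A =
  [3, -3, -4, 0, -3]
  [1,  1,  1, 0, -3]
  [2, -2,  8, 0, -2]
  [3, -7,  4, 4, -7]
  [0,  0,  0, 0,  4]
λ = 4: alg = 5, geom = 3

Step 1 — factor the characteristic polynomial to read off the algebraic multiplicities:
  χ_A(x) = (x - 4)^5

Step 2 — compute geometric multiplicities via the rank-nullity identity g(λ) = n − rank(A − λI):
  rank(A − (4)·I) = 2, so dim ker(A − (4)·I) = n − 2 = 3

Summary:
  λ = 4: algebraic multiplicity = 5, geometric multiplicity = 3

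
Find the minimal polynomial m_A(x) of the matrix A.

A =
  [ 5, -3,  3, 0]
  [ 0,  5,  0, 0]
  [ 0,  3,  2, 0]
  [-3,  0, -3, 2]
x^2 - 7*x + 10

The characteristic polynomial is χ_A(x) = (x - 5)^2*(x - 2)^2, so the eigenvalues are known. The minimal polynomial is
  m_A(x) = Π_λ (x − λ)^{k_λ}
where k_λ is the size of the *largest* Jordan block for λ (equivalently, the smallest k with (A − λI)^k v = 0 for every generalised eigenvector v of λ).

  λ = 2: largest Jordan block has size 1, contributing (x − 2)
  λ = 5: largest Jordan block has size 1, contributing (x − 5)

So m_A(x) = (x - 5)*(x - 2) = x^2 - 7*x + 10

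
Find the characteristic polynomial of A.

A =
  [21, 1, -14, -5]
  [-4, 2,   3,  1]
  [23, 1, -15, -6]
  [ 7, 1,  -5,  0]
x^4 - 8*x^3 + 24*x^2 - 32*x + 16

Expanding det(x·I − A) (e.g. by cofactor expansion or by noting that A is similar to its Jordan form J, which has the same characteristic polynomial as A) gives
  χ_A(x) = x^4 - 8*x^3 + 24*x^2 - 32*x + 16
which factors as (x - 2)^4. The eigenvalues (with algebraic multiplicities) are λ = 2 with multiplicity 4.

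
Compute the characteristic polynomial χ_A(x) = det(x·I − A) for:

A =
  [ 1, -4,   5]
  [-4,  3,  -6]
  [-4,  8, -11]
x^3 + 7*x^2 + 11*x + 5

Expanding det(x·I − A) (e.g. by cofactor expansion or by noting that A is similar to its Jordan form J, which has the same characteristic polynomial as A) gives
  χ_A(x) = x^3 + 7*x^2 + 11*x + 5
which factors as (x + 1)^2*(x + 5). The eigenvalues (with algebraic multiplicities) are λ = -5 with multiplicity 1, λ = -1 with multiplicity 2.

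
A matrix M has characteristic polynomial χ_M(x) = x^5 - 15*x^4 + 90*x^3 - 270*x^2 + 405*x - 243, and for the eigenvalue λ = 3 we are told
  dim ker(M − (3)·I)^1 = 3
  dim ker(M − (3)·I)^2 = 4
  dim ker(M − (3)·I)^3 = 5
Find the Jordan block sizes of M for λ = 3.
Block sizes for λ = 3: [3, 1, 1]

From the dimensions of kernels of powers, the number of Jordan blocks of size at least j is d_j − d_{j−1} where d_j = dim ker(N^j) (with d_0 = 0). Computing the differences gives [3, 1, 1].
The number of blocks of size exactly k is (#blocks of size ≥ k) − (#blocks of size ≥ k + 1), so the partition is: 2 block(s) of size 1, 1 block(s) of size 3.
In nonincreasing order the block sizes are [3, 1, 1].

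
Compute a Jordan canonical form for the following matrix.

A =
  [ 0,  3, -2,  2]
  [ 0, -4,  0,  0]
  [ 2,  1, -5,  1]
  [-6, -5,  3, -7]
J_2(-4) ⊕ J_2(-4)

The characteristic polynomial is
  det(x·I − A) = x^4 + 16*x^3 + 96*x^2 + 256*x + 256 = (x + 4)^4

Eigenvalues and multiplicities (the geometric multiplicity of λ is n − rank(A − λI), which equals the number of Jordan blocks for λ):
  λ = -4: algebraic multiplicity = 4, geometric multiplicity = 2

Determining the block sizes for each eigenvalue:
  λ = -4: with am = 4 and gm = 2, the partition is not yet determined (e.g. several partitions of 4 into 2 parts exist). Let N = A − (-4)·I. Computing rank(N^1) = 2, rank(N^2) = 0; the number of blocks of size ≥ j is rank(N^{j−1}) − rank(N^j), giving [2, 2]. So we have 2 block(s) of size 2 → block sizes [2, 2]

Assembling the blocks gives a Jordan form
J =
  [-4,  1,  0,  0]
  [ 0, -4,  0,  0]
  [ 0,  0, -4,  1]
  [ 0,  0,  0, -4]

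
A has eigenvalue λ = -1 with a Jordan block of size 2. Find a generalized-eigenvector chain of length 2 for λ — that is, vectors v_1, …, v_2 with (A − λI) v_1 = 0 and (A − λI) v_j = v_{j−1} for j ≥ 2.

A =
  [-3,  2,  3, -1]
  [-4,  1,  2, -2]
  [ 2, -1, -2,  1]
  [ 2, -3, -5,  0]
A Jordan chain for λ = -1 of length 2:
v_1 = (-2, -4, 2, 2)ᵀ
v_2 = (1, 0, 0, 0)ᵀ

Let N = A − (-1)·I. We want v_2 with N^2 v_2 = 0 but N^1 v_2 ≠ 0; then v_{j-1} := N · v_j for j = 2, …, 2.

Pick v_2 = (1, 0, 0, 0)ᵀ.
Then v_1 = N · v_2 = (-2, -4, 2, 2)ᵀ.

Sanity check: (A − (-1)·I) v_1 = (0, 0, 0, 0)ᵀ = 0. ✓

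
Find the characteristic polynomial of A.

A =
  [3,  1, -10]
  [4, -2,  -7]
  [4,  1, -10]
x^3 + 9*x^2 + 27*x + 27

Expanding det(x·I − A) (e.g. by cofactor expansion or by noting that A is similar to its Jordan form J, which has the same characteristic polynomial as A) gives
  χ_A(x) = x^3 + 9*x^2 + 27*x + 27
which factors as (x + 3)^3. The eigenvalues (with algebraic multiplicities) are λ = -3 with multiplicity 3.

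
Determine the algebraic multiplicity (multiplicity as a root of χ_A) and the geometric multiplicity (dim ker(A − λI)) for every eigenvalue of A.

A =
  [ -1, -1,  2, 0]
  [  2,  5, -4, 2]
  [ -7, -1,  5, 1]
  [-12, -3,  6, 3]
λ = 3: alg = 4, geom = 2

Step 1 — factor the characteristic polynomial to read off the algebraic multiplicities:
  χ_A(x) = (x - 3)^4

Step 2 — compute geometric multiplicities via the rank-nullity identity g(λ) = n − rank(A − λI):
  rank(A − (3)·I) = 2, so dim ker(A − (3)·I) = n − 2 = 2

Summary:
  λ = 3: algebraic multiplicity = 4, geometric multiplicity = 2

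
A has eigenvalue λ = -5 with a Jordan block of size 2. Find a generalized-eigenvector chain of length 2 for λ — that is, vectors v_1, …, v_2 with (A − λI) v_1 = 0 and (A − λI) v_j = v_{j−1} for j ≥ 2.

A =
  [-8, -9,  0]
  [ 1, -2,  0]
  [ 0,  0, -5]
A Jordan chain for λ = -5 of length 2:
v_1 = (-3, 1, 0)ᵀ
v_2 = (1, 0, 0)ᵀ

Let N = A − (-5)·I. We want v_2 with N^2 v_2 = 0 but N^1 v_2 ≠ 0; then v_{j-1} := N · v_j for j = 2, …, 2.

Pick v_2 = (1, 0, 0)ᵀ.
Then v_1 = N · v_2 = (-3, 1, 0)ᵀ.

Sanity check: (A − (-5)·I) v_1 = (0, 0, 0)ᵀ = 0. ✓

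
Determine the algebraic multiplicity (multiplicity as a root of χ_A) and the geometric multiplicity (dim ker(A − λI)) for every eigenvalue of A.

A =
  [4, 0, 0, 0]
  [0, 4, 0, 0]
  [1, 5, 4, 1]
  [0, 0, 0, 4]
λ = 4: alg = 4, geom = 3

Step 1 — factor the characteristic polynomial to read off the algebraic multiplicities:
  χ_A(x) = (x - 4)^4

Step 2 — compute geometric multiplicities via the rank-nullity identity g(λ) = n − rank(A − λI):
  rank(A − (4)·I) = 1, so dim ker(A − (4)·I) = n − 1 = 3

Summary:
  λ = 4: algebraic multiplicity = 4, geometric multiplicity = 3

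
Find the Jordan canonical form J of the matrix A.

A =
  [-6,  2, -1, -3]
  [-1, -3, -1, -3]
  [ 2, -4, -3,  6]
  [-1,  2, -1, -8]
J_2(-5) ⊕ J_1(-5) ⊕ J_1(-5)

The characteristic polynomial is
  det(x·I − A) = x^4 + 20*x^3 + 150*x^2 + 500*x + 625 = (x + 5)^4

Eigenvalues and multiplicities (the geometric multiplicity of λ is n − rank(A − λI), which equals the number of Jordan blocks for λ):
  λ = -5: algebraic multiplicity = 4, geometric multiplicity = 3

Determining the block sizes for each eigenvalue:
  λ = -5: 3 blocks summing to 4 forces exactly one block of size 2 and the rest size 1 → block sizes [2, 1, 1]

Assembling the blocks gives a Jordan form
J =
  [-5,  1,  0,  0]
  [ 0, -5,  0,  0]
  [ 0,  0, -5,  0]
  [ 0,  0,  0, -5]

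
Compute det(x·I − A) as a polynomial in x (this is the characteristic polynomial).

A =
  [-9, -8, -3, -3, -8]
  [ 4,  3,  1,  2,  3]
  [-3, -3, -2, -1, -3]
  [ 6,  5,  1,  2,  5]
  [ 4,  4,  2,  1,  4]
x^5 + 2*x^4 + x^3

Expanding det(x·I − A) (e.g. by cofactor expansion or by noting that A is similar to its Jordan form J, which has the same characteristic polynomial as A) gives
  χ_A(x) = x^5 + 2*x^4 + x^3
which factors as x^3*(x + 1)^2. The eigenvalues (with algebraic multiplicities) are λ = -1 with multiplicity 2, λ = 0 with multiplicity 3.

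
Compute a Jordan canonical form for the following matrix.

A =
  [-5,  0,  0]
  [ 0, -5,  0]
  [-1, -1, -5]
J_2(-5) ⊕ J_1(-5)

The characteristic polynomial is
  det(x·I − A) = x^3 + 15*x^2 + 75*x + 125 = (x + 5)^3

Eigenvalues and multiplicities (the geometric multiplicity of λ is n − rank(A − λI), which equals the number of Jordan blocks for λ):
  λ = -5: algebraic multiplicity = 3, geometric multiplicity = 2

Determining the block sizes for each eigenvalue:
  λ = -5: 2 blocks summing to 3 forces exactly one block of size 2 and the rest size 1 → block sizes [2, 1]

Assembling the blocks gives a Jordan form
J =
  [-5,  1,  0]
  [ 0, -5,  0]
  [ 0,  0, -5]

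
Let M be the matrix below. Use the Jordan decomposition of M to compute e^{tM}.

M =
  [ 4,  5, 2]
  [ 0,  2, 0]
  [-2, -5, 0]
e^{tM} =
  [2*t*exp(2*t) + exp(2*t), 5*t*exp(2*t), 2*t*exp(2*t)]
  [0, exp(2*t), 0]
  [-2*t*exp(2*t), -5*t*exp(2*t), -2*t*exp(2*t) + exp(2*t)]

Strategy: write M = P · J · P⁻¹ where J is a Jordan canonical form, so e^{tM} = P · e^{tJ} · P⁻¹, and e^{tJ} can be computed block-by-block.

M has Jordan form
J =
  [2, 1, 0]
  [0, 2, 0]
  [0, 0, 2]
(up to reordering of blocks).

Per-block formulas:
  For a 2×2 Jordan block J_2(2): exp(t · J_2(2)) = e^(2t)·(I + t·N), where N is the 2×2 nilpotent shift.
  For a 1×1 block at λ = 2: exp(t · [2]) = [e^(2t)].

After assembling e^{tJ} and conjugating by P, we get:

e^{tM} =
  [2*t*exp(2*t) + exp(2*t), 5*t*exp(2*t), 2*t*exp(2*t)]
  [0, exp(2*t), 0]
  [-2*t*exp(2*t), -5*t*exp(2*t), -2*t*exp(2*t) + exp(2*t)]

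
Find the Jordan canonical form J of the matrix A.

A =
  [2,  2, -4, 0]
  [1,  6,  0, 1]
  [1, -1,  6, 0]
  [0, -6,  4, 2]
J_3(4) ⊕ J_1(4)

The characteristic polynomial is
  det(x·I − A) = x^4 - 16*x^3 + 96*x^2 - 256*x + 256 = (x - 4)^4

Eigenvalues and multiplicities (the geometric multiplicity of λ is n − rank(A − λI), which equals the number of Jordan blocks for λ):
  λ = 4: algebraic multiplicity = 4, geometric multiplicity = 2

Determining the block sizes for each eigenvalue:
  λ = 4: with am = 4 and gm = 2, the partition is not yet determined (e.g. several partitions of 4 into 2 parts exist). Let N = A − (4)·I. Computing rank(N^1) = 2, rank(N^2) = 1, rank(N^3) = 0; the number of blocks of size ≥ j is rank(N^{j−1}) − rank(N^j), giving [2, 1, 1]. So we have 1 block(s) of size 3, 1 block(s) of size 1 → block sizes [3, 1]

Assembling the blocks gives a Jordan form
J =
  [4, 1, 0, 0]
  [0, 4, 1, 0]
  [0, 0, 4, 0]
  [0, 0, 0, 4]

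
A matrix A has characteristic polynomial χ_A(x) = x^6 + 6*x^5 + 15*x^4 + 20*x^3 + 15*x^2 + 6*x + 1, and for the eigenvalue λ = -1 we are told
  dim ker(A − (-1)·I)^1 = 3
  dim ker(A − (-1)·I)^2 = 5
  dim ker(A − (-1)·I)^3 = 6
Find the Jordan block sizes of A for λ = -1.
Block sizes for λ = -1: [3, 2, 1]

From the dimensions of kernels of powers, the number of Jordan blocks of size at least j is d_j − d_{j−1} where d_j = dim ker(N^j) (with d_0 = 0). Computing the differences gives [3, 2, 1].
The number of blocks of size exactly k is (#blocks of size ≥ k) − (#blocks of size ≥ k + 1), so the partition is: 1 block(s) of size 1, 1 block(s) of size 2, 1 block(s) of size 3.
In nonincreasing order the block sizes are [3, 2, 1].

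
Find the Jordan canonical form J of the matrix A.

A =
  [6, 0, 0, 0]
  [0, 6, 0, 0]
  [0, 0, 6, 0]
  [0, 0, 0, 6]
J_1(6) ⊕ J_1(6) ⊕ J_1(6) ⊕ J_1(6)

The characteristic polynomial is
  det(x·I − A) = x^4 - 24*x^3 + 216*x^2 - 864*x + 1296 = (x - 6)^4

Eigenvalues and multiplicities (the geometric multiplicity of λ is n − rank(A − λI), which equals the number of Jordan blocks for λ):
  λ = 6: algebraic multiplicity = 4, geometric multiplicity = 4

Determining the block sizes for each eigenvalue:
  λ = 6: gm = am = 4, so every block has size 1 → block sizes [1, 1, 1, 1]

Assembling the blocks gives a Jordan form
J =
  [6, 0, 0, 0]
  [0, 6, 0, 0]
  [0, 0, 6, 0]
  [0, 0, 0, 6]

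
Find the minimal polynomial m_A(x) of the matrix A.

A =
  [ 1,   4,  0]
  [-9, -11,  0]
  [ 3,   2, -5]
x^2 + 10*x + 25

The characteristic polynomial is χ_A(x) = (x + 5)^3, so the eigenvalues are known. The minimal polynomial is
  m_A(x) = Π_λ (x − λ)^{k_λ}
where k_λ is the size of the *largest* Jordan block for λ (equivalently, the smallest k with (A − λI)^k v = 0 for every generalised eigenvector v of λ).

  λ = -5: largest Jordan block has size 2, contributing (x + 5)^2

So m_A(x) = (x + 5)^2 = x^2 + 10*x + 25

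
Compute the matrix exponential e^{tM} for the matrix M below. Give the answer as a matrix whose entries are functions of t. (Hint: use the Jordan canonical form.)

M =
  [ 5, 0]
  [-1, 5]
e^{tM} =
  [exp(5*t), 0]
  [-t*exp(5*t), exp(5*t)]

Strategy: write M = P · J · P⁻¹ where J is a Jordan canonical form, so e^{tM} = P · e^{tJ} · P⁻¹, and e^{tJ} can be computed block-by-block.

M has Jordan form
J =
  [5, 1]
  [0, 5]
(up to reordering of blocks).

Per-block formulas:
  For a 2×2 Jordan block J_2(5): exp(t · J_2(5)) = e^(5t)·(I + t·N), where N is the 2×2 nilpotent shift.

After assembling e^{tJ} and conjugating by P, we get:

e^{tM} =
  [exp(5*t), 0]
  [-t*exp(5*t), exp(5*t)]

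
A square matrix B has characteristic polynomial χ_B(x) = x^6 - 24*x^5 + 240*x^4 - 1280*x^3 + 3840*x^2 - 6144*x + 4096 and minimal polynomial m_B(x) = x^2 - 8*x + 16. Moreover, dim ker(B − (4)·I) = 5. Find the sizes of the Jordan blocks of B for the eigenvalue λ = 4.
Block sizes for λ = 4: [2, 1, 1, 1, 1]

Step 1 — from the characteristic polynomial, algebraic multiplicity of λ = 4 is 6. From dim ker(B − (4)·I) = 5, there are exactly 5 Jordan blocks for λ = 4.
Step 2 — from the minimal polynomial, the factor (x − 4)^2 tells us the largest block for λ = 4 has size 2.
Step 3 — with total size 6, 5 blocks, and largest block 2, the block sizes (in nonincreasing order) are [2, 1, 1, 1, 1].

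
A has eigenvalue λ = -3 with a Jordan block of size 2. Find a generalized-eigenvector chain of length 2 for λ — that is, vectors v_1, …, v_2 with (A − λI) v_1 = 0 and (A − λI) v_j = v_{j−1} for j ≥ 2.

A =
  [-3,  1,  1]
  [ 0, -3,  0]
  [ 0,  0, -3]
A Jordan chain for λ = -3 of length 2:
v_1 = (1, 0, 0)ᵀ
v_2 = (0, 1, 0)ᵀ

Let N = A − (-3)·I. We want v_2 with N^2 v_2 = 0 but N^1 v_2 ≠ 0; then v_{j-1} := N · v_j for j = 2, …, 2.

Pick v_2 = (0, 1, 0)ᵀ.
Then v_1 = N · v_2 = (1, 0, 0)ᵀ.

Sanity check: (A − (-3)·I) v_1 = (0, 0, 0)ᵀ = 0. ✓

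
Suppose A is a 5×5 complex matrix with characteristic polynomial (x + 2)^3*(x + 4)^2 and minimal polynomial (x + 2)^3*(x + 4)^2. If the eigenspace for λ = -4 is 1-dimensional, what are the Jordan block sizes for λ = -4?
Block sizes for λ = -4: [2]

Step 1 — from the characteristic polynomial, algebraic multiplicity of λ = -4 is 2. From dim ker(A − (-4)·I) = 1, there are exactly 1 Jordan blocks for λ = -4.
Step 2 — from the minimal polynomial, the factor (x + 4)^2 tells us the largest block for λ = -4 has size 2.
Step 3 — with total size 2, 1 blocks, and largest block 2, the block sizes (in nonincreasing order) are [2].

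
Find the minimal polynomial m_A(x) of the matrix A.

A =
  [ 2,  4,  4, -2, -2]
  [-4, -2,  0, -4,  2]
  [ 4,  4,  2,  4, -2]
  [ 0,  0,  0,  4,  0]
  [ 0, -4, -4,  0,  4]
x^3 - 4*x^2 - 4*x + 16

The characteristic polynomial is χ_A(x) = (x - 4)^2*(x - 2)^2*(x + 2), so the eigenvalues are known. The minimal polynomial is
  m_A(x) = Π_λ (x − λ)^{k_λ}
where k_λ is the size of the *largest* Jordan block for λ (equivalently, the smallest k with (A − λI)^k v = 0 for every generalised eigenvector v of λ).

  λ = -2: largest Jordan block has size 1, contributing (x + 2)
  λ = 2: largest Jordan block has size 1, contributing (x − 2)
  λ = 4: largest Jordan block has size 1, contributing (x − 4)

So m_A(x) = (x - 4)*(x - 2)*(x + 2) = x^3 - 4*x^2 - 4*x + 16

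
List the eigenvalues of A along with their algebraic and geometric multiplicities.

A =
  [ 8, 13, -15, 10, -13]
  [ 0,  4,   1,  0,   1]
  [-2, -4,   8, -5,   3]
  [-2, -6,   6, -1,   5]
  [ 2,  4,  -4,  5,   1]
λ = 4: alg = 5, geom = 2

Step 1 — factor the characteristic polynomial to read off the algebraic multiplicities:
  χ_A(x) = (x - 4)^5

Step 2 — compute geometric multiplicities via the rank-nullity identity g(λ) = n − rank(A − λI):
  rank(A − (4)·I) = 3, so dim ker(A − (4)·I) = n − 3 = 2

Summary:
  λ = 4: algebraic multiplicity = 5, geometric multiplicity = 2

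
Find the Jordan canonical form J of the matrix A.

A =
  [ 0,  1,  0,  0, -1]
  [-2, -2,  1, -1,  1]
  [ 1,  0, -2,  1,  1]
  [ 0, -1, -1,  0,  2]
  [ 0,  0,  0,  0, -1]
J_3(-1) ⊕ J_2(-1)

The characteristic polynomial is
  det(x·I − A) = x^5 + 5*x^4 + 10*x^3 + 10*x^2 + 5*x + 1 = (x + 1)^5

Eigenvalues and multiplicities (the geometric multiplicity of λ is n − rank(A − λI), which equals the number of Jordan blocks for λ):
  λ = -1: algebraic multiplicity = 5, geometric multiplicity = 2

Determining the block sizes for each eigenvalue:
  λ = -1: with am = 5 and gm = 2, the partition is not yet determined (e.g. several partitions of 5 into 2 parts exist). Let N = A − (-1)·I. Computing rank(N^1) = 3, rank(N^2) = 1, rank(N^3) = 0; the number of blocks of size ≥ j is rank(N^{j−1}) − rank(N^j), giving [2, 2, 1]. So we have 1 block(s) of size 3, 1 block(s) of size 2 → block sizes [3, 2]

Assembling the blocks gives a Jordan form
J =
  [-1,  1,  0,  0,  0]
  [ 0, -1,  1,  0,  0]
  [ 0,  0, -1,  0,  0]
  [ 0,  0,  0, -1,  1]
  [ 0,  0,  0,  0, -1]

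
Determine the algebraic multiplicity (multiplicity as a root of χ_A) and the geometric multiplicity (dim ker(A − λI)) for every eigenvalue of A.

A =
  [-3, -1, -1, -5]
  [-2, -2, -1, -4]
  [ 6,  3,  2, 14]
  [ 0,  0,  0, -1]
λ = -1: alg = 4, geom = 2

Step 1 — factor the characteristic polynomial to read off the algebraic multiplicities:
  χ_A(x) = (x + 1)^4

Step 2 — compute geometric multiplicities via the rank-nullity identity g(λ) = n − rank(A − λI):
  rank(A − (-1)·I) = 2, so dim ker(A − (-1)·I) = n − 2 = 2

Summary:
  λ = -1: algebraic multiplicity = 4, geometric multiplicity = 2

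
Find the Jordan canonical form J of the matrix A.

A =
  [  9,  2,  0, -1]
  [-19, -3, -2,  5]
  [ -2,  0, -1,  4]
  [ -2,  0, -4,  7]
J_3(3) ⊕ J_1(3)

The characteristic polynomial is
  det(x·I − A) = x^4 - 12*x^3 + 54*x^2 - 108*x + 81 = (x - 3)^4

Eigenvalues and multiplicities (the geometric multiplicity of λ is n − rank(A − λI), which equals the number of Jordan blocks for λ):
  λ = 3: algebraic multiplicity = 4, geometric multiplicity = 2

Determining the block sizes for each eigenvalue:
  λ = 3: with am = 4 and gm = 2, the partition is not yet determined (e.g. several partitions of 4 into 2 parts exist). Let N = A − (3)·I. Computing rank(N^1) = 2, rank(N^2) = 1, rank(N^3) = 0; the number of blocks of size ≥ j is rank(N^{j−1}) − rank(N^j), giving [2, 1, 1]. So we have 1 block(s) of size 3, 1 block(s) of size 1 → block sizes [3, 1]

Assembling the blocks gives a Jordan form
J =
  [3, 1, 0, 0]
  [0, 3, 1, 0]
  [0, 0, 3, 0]
  [0, 0, 0, 3]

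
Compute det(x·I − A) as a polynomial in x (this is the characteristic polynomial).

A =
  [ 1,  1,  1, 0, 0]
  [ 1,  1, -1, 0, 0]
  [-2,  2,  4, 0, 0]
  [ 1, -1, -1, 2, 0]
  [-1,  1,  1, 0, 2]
x^5 - 10*x^4 + 40*x^3 - 80*x^2 + 80*x - 32

Expanding det(x·I − A) (e.g. by cofactor expansion or by noting that A is similar to its Jordan form J, which has the same characteristic polynomial as A) gives
  χ_A(x) = x^5 - 10*x^4 + 40*x^3 - 80*x^2 + 80*x - 32
which factors as (x - 2)^5. The eigenvalues (with algebraic multiplicities) are λ = 2 with multiplicity 5.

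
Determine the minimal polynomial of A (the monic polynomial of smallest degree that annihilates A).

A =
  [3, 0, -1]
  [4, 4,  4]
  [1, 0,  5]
x^2 - 8*x + 16

The characteristic polynomial is χ_A(x) = (x - 4)^3, so the eigenvalues are known. The minimal polynomial is
  m_A(x) = Π_λ (x − λ)^{k_λ}
where k_λ is the size of the *largest* Jordan block for λ (equivalently, the smallest k with (A − λI)^k v = 0 for every generalised eigenvector v of λ).

  λ = 4: largest Jordan block has size 2, contributing (x − 4)^2

So m_A(x) = (x - 4)^2 = x^2 - 8*x + 16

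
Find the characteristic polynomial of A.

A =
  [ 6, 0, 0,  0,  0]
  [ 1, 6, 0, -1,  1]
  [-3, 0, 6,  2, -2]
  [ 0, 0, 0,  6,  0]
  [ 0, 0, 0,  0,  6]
x^5 - 30*x^4 + 360*x^3 - 2160*x^2 + 6480*x - 7776

Expanding det(x·I − A) (e.g. by cofactor expansion or by noting that A is similar to its Jordan form J, which has the same characteristic polynomial as A) gives
  χ_A(x) = x^5 - 30*x^4 + 360*x^3 - 2160*x^2 + 6480*x - 7776
which factors as (x - 6)^5. The eigenvalues (with algebraic multiplicities) are λ = 6 with multiplicity 5.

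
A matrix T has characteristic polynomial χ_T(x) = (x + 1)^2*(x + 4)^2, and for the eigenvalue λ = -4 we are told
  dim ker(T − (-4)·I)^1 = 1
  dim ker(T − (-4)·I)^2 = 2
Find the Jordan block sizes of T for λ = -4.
Block sizes for λ = -4: [2]

From the dimensions of kernels of powers, the number of Jordan blocks of size at least j is d_j − d_{j−1} where d_j = dim ker(N^j) (with d_0 = 0). Computing the differences gives [1, 1].
The number of blocks of size exactly k is (#blocks of size ≥ k) − (#blocks of size ≥ k + 1), so the partition is: 1 block(s) of size 2.
In nonincreasing order the block sizes are [2].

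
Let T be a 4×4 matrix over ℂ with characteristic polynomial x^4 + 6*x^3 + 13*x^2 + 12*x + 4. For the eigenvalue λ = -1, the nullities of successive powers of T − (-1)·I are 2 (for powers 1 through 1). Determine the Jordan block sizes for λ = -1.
Block sizes for λ = -1: [1, 1]

From the dimensions of kernels of powers, the number of Jordan blocks of size at least j is d_j − d_{j−1} where d_j = dim ker(N^j) (with d_0 = 0). Computing the differences gives [2].
The number of blocks of size exactly k is (#blocks of size ≥ k) − (#blocks of size ≥ k + 1), so the partition is: 2 block(s) of size 1.
In nonincreasing order the block sizes are [1, 1].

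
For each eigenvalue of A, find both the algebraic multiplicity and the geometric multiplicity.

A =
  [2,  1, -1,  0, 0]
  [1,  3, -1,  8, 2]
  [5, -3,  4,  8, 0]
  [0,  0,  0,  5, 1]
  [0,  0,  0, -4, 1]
λ = 3: alg = 5, geom = 2

Step 1 — factor the characteristic polynomial to read off the algebraic multiplicities:
  χ_A(x) = (x - 3)^5

Step 2 — compute geometric multiplicities via the rank-nullity identity g(λ) = n − rank(A − λI):
  rank(A − (3)·I) = 3, so dim ker(A − (3)·I) = n − 3 = 2

Summary:
  λ = 3: algebraic multiplicity = 5, geometric multiplicity = 2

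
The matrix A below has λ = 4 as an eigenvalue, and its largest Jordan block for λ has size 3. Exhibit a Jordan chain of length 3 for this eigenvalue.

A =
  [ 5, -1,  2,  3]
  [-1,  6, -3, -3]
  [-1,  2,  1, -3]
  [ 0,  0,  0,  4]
A Jordan chain for λ = 4 of length 3:
v_1 = (1, -1, -1, 0)ᵀ
v_2 = (-1, 2, 2, 0)ᵀ
v_3 = (0, 1, 0, 0)ᵀ

Let N = A − (4)·I. We want v_3 with N^3 v_3 = 0 but N^2 v_3 ≠ 0; then v_{j-1} := N · v_j for j = 3, …, 2.

Pick v_3 = (0, 1, 0, 0)ᵀ.
Then v_2 = N · v_3 = (-1, 2, 2, 0)ᵀ.
Then v_1 = N · v_2 = (1, -1, -1, 0)ᵀ.

Sanity check: (A − (4)·I) v_1 = (0, 0, 0, 0)ᵀ = 0. ✓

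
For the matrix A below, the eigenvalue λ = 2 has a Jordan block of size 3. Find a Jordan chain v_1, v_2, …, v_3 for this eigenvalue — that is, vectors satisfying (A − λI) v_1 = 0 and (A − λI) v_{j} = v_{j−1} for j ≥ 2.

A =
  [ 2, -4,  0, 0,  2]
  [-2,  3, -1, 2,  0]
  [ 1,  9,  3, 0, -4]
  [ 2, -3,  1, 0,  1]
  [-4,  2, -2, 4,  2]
A Jordan chain for λ = 2 of length 3:
v_1 = (0, 1, -1, -1, 2)ᵀ
v_2 = (0, -2, 1, 2, -4)ᵀ
v_3 = (1, 0, 0, 0, 0)ᵀ

Let N = A − (2)·I. We want v_3 with N^3 v_3 = 0 but N^2 v_3 ≠ 0; then v_{j-1} := N · v_j for j = 3, …, 2.

Pick v_3 = (1, 0, 0, 0, 0)ᵀ.
Then v_2 = N · v_3 = (0, -2, 1, 2, -4)ᵀ.
Then v_1 = N · v_2 = (0, 1, -1, -1, 2)ᵀ.

Sanity check: (A − (2)·I) v_1 = (0, 0, 0, 0, 0)ᵀ = 0. ✓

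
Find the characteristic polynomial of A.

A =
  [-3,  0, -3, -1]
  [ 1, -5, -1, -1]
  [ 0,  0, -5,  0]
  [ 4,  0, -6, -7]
x^4 + 20*x^3 + 150*x^2 + 500*x + 625

Expanding det(x·I − A) (e.g. by cofactor expansion or by noting that A is similar to its Jordan form J, which has the same characteristic polynomial as A) gives
  χ_A(x) = x^4 + 20*x^3 + 150*x^2 + 500*x + 625
which factors as (x + 5)^4. The eigenvalues (with algebraic multiplicities) are λ = -5 with multiplicity 4.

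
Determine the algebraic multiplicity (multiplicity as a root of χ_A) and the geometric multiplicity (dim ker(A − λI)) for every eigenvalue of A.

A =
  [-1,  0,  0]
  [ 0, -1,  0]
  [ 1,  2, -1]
λ = -1: alg = 3, geom = 2

Step 1 — factor the characteristic polynomial to read off the algebraic multiplicities:
  χ_A(x) = (x + 1)^3

Step 2 — compute geometric multiplicities via the rank-nullity identity g(λ) = n − rank(A − λI):
  rank(A − (-1)·I) = 1, so dim ker(A − (-1)·I) = n − 1 = 2

Summary:
  λ = -1: algebraic multiplicity = 3, geometric multiplicity = 2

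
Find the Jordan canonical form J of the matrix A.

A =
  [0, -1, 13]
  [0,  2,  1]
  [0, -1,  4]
J_1(0) ⊕ J_2(3)

The characteristic polynomial is
  det(x·I − A) = x^3 - 6*x^2 + 9*x = x*(x - 3)^2

Eigenvalues and multiplicities (the geometric multiplicity of λ is n − rank(A − λI), which equals the number of Jordan blocks for λ):
  λ = 0: algebraic multiplicity = 1, geometric multiplicity = 1
  λ = 3: algebraic multiplicity = 2, geometric multiplicity = 1

Determining the block sizes for each eigenvalue:
  λ = 0: one block (gm = 1), so the single block has size am = 1 → block sizes [1]
  λ = 3: one block (gm = 1), so the single block has size am = 2 → block sizes [2]

Assembling the blocks gives a Jordan form
J =
  [0, 0, 0]
  [0, 3, 1]
  [0, 0, 3]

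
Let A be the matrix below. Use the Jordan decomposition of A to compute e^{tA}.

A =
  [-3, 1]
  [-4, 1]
e^{tA} =
  [-2*t*exp(-t) + exp(-t), t*exp(-t)]
  [-4*t*exp(-t), 2*t*exp(-t) + exp(-t)]

Strategy: write A = P · J · P⁻¹ where J is a Jordan canonical form, so e^{tA} = P · e^{tJ} · P⁻¹, and e^{tJ} can be computed block-by-block.

A has Jordan form
J =
  [-1,  1]
  [ 0, -1]
(up to reordering of blocks).

Per-block formulas:
  For a 2×2 Jordan block J_2(-1): exp(t · J_2(-1)) = e^(-1t)·(I + t·N), where N is the 2×2 nilpotent shift.

After assembling e^{tJ} and conjugating by P, we get:

e^{tA} =
  [-2*t*exp(-t) + exp(-t), t*exp(-t)]
  [-4*t*exp(-t), 2*t*exp(-t) + exp(-t)]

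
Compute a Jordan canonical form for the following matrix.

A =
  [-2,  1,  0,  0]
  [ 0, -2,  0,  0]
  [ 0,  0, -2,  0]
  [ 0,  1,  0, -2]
J_2(-2) ⊕ J_1(-2) ⊕ J_1(-2)

The characteristic polynomial is
  det(x·I − A) = x^4 + 8*x^3 + 24*x^2 + 32*x + 16 = (x + 2)^4

Eigenvalues and multiplicities (the geometric multiplicity of λ is n − rank(A − λI), which equals the number of Jordan blocks for λ):
  λ = -2: algebraic multiplicity = 4, geometric multiplicity = 3

Determining the block sizes for each eigenvalue:
  λ = -2: 3 blocks summing to 4 forces exactly one block of size 2 and the rest size 1 → block sizes [2, 1, 1]

Assembling the blocks gives a Jordan form
J =
  [-2,  1,  0,  0]
  [ 0, -2,  0,  0]
  [ 0,  0, -2,  0]
  [ 0,  0,  0, -2]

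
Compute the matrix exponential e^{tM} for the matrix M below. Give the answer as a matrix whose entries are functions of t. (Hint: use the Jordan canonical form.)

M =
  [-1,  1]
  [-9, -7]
e^{tM} =
  [3*t*exp(-4*t) + exp(-4*t), t*exp(-4*t)]
  [-9*t*exp(-4*t), -3*t*exp(-4*t) + exp(-4*t)]

Strategy: write M = P · J · P⁻¹ where J is a Jordan canonical form, so e^{tM} = P · e^{tJ} · P⁻¹, and e^{tJ} can be computed block-by-block.

M has Jordan form
J =
  [-4,  1]
  [ 0, -4]
(up to reordering of blocks).

Per-block formulas:
  For a 2×2 Jordan block J_2(-4): exp(t · J_2(-4)) = e^(-4t)·(I + t·N), where N is the 2×2 nilpotent shift.

After assembling e^{tJ} and conjugating by P, we get:

e^{tM} =
  [3*t*exp(-4*t) + exp(-4*t), t*exp(-4*t)]
  [-9*t*exp(-4*t), -3*t*exp(-4*t) + exp(-4*t)]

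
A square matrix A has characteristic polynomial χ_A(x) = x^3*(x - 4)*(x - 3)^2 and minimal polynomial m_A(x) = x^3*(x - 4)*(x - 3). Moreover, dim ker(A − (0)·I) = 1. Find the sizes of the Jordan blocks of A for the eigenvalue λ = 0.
Block sizes for λ = 0: [3]

Step 1 — from the characteristic polynomial, algebraic multiplicity of λ = 0 is 3. From dim ker(A − (0)·I) = 1, there are exactly 1 Jordan blocks for λ = 0.
Step 2 — from the minimal polynomial, the factor (x − 0)^3 tells us the largest block for λ = 0 has size 3.
Step 3 — with total size 3, 1 blocks, and largest block 3, the block sizes (in nonincreasing order) are [3].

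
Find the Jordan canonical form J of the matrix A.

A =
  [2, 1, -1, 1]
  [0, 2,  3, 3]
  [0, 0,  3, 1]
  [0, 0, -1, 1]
J_3(2) ⊕ J_1(2)

The characteristic polynomial is
  det(x·I − A) = x^4 - 8*x^3 + 24*x^2 - 32*x + 16 = (x - 2)^4

Eigenvalues and multiplicities (the geometric multiplicity of λ is n − rank(A − λI), which equals the number of Jordan blocks for λ):
  λ = 2: algebraic multiplicity = 4, geometric multiplicity = 2

Determining the block sizes for each eigenvalue:
  λ = 2: with am = 4 and gm = 2, the partition is not yet determined (e.g. several partitions of 4 into 2 parts exist). Let N = A − (2)·I. Computing rank(N^1) = 2, rank(N^2) = 1, rank(N^3) = 0; the number of blocks of size ≥ j is rank(N^{j−1}) − rank(N^j), giving [2, 1, 1]. So we have 1 block(s) of size 3, 1 block(s) of size 1 → block sizes [3, 1]

Assembling the blocks gives a Jordan form
J =
  [2, 1, 0, 0]
  [0, 2, 1, 0]
  [0, 0, 2, 0]
  [0, 0, 0, 2]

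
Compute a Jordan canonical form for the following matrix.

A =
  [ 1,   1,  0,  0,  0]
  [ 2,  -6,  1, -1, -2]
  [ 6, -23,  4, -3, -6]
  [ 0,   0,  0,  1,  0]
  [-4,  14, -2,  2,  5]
J_3(1) ⊕ J_1(1) ⊕ J_1(1)

The characteristic polynomial is
  det(x·I − A) = x^5 - 5*x^4 + 10*x^3 - 10*x^2 + 5*x - 1 = (x - 1)^5

Eigenvalues and multiplicities (the geometric multiplicity of λ is n − rank(A − λI), which equals the number of Jordan blocks for λ):
  λ = 1: algebraic multiplicity = 5, geometric multiplicity = 3

Determining the block sizes for each eigenvalue:
  λ = 1: with am = 5 and gm = 3, the partition is not yet determined (e.g. several partitions of 5 into 3 parts exist). Let N = A − (1)·I. Computing rank(N^1) = 2, rank(N^2) = 1, rank(N^3) = 0; the number of blocks of size ≥ j is rank(N^{j−1}) − rank(N^j), giving [3, 1, 1]. So we have 1 block(s) of size 3, 2 block(s) of size 1 → block sizes [3, 1, 1]

Assembling the blocks gives a Jordan form
J =
  [1, 1, 0, 0, 0]
  [0, 1, 1, 0, 0]
  [0, 0, 1, 0, 0]
  [0, 0, 0, 1, 0]
  [0, 0, 0, 0, 1]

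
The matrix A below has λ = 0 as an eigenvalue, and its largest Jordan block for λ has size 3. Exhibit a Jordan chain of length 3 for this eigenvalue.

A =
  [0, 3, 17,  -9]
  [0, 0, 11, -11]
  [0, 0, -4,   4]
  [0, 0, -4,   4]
A Jordan chain for λ = 0 of length 3:
v_1 = (1, 0, 0, 0)ᵀ
v_2 = (17, 11, -4, -4)ᵀ
v_3 = (0, 0, 1, 0)ᵀ

Let N = A − (0)·I. We want v_3 with N^3 v_3 = 0 but N^2 v_3 ≠ 0; then v_{j-1} := N · v_j for j = 3, …, 2.

Pick v_3 = (0, 0, 1, 0)ᵀ.
Then v_2 = N · v_3 = (17, 11, -4, -4)ᵀ.
Then v_1 = N · v_2 = (1, 0, 0, 0)ᵀ.

Sanity check: (A − (0)·I) v_1 = (0, 0, 0, 0)ᵀ = 0. ✓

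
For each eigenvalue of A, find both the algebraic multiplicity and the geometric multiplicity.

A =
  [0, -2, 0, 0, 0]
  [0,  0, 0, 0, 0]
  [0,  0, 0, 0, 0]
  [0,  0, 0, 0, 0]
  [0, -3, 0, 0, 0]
λ = 0: alg = 5, geom = 4

Step 1 — factor the characteristic polynomial to read off the algebraic multiplicities:
  χ_A(x) = x^5

Step 2 — compute geometric multiplicities via the rank-nullity identity g(λ) = n − rank(A − λI):
  rank(A − (0)·I) = 1, so dim ker(A − (0)·I) = n − 1 = 4

Summary:
  λ = 0: algebraic multiplicity = 5, geometric multiplicity = 4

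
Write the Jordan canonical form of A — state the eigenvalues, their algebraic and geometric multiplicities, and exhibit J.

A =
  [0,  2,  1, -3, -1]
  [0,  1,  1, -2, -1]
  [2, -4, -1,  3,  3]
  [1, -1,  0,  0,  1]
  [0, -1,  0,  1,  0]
J_3(0) ⊕ J_2(0)

The characteristic polynomial is
  det(x·I − A) = x^5

Eigenvalues and multiplicities (the geometric multiplicity of λ is n − rank(A − λI), which equals the number of Jordan blocks for λ):
  λ = 0: algebraic multiplicity = 5, geometric multiplicity = 2

Determining the block sizes for each eigenvalue:
  λ = 0: with am = 5 and gm = 2, the partition is not yet determined (e.g. several partitions of 5 into 2 parts exist). Let N = A − (0)·I. Computing rank(N^1) = 3, rank(N^2) = 1, rank(N^3) = 0; the number of blocks of size ≥ j is rank(N^{j−1}) − rank(N^j), giving [2, 2, 1]. So we have 1 block(s) of size 3, 1 block(s) of size 2 → block sizes [3, 2]

Assembling the blocks gives a Jordan form
J =
  [0, 1, 0, 0, 0]
  [0, 0, 1, 0, 0]
  [0, 0, 0, 0, 0]
  [0, 0, 0, 0, 1]
  [0, 0, 0, 0, 0]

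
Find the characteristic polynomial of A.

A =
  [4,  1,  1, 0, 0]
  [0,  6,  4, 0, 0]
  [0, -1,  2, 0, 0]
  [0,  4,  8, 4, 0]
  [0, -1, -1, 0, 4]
x^5 - 20*x^4 + 160*x^3 - 640*x^2 + 1280*x - 1024

Expanding det(x·I − A) (e.g. by cofactor expansion or by noting that A is similar to its Jordan form J, which has the same characteristic polynomial as A) gives
  χ_A(x) = x^5 - 20*x^4 + 160*x^3 - 640*x^2 + 1280*x - 1024
which factors as (x - 4)^5. The eigenvalues (with algebraic multiplicities) are λ = 4 with multiplicity 5.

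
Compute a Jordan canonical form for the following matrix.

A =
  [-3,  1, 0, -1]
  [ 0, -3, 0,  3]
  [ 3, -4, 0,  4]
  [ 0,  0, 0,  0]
J_2(-3) ⊕ J_1(0) ⊕ J_1(0)

The characteristic polynomial is
  det(x·I − A) = x^4 + 6*x^3 + 9*x^2 = x^2*(x + 3)^2

Eigenvalues and multiplicities (the geometric multiplicity of λ is n − rank(A − λI), which equals the number of Jordan blocks for λ):
  λ = -3: algebraic multiplicity = 2, geometric multiplicity = 1
  λ = 0: algebraic multiplicity = 2, geometric multiplicity = 2

Determining the block sizes for each eigenvalue:
  λ = -3: one block (gm = 1), so the single block has size am = 2 → block sizes [2]
  λ = 0: gm = am = 2, so every block has size 1 → block sizes [1, 1]

Assembling the blocks gives a Jordan form
J =
  [-3,  1, 0, 0]
  [ 0, -3, 0, 0]
  [ 0,  0, 0, 0]
  [ 0,  0, 0, 0]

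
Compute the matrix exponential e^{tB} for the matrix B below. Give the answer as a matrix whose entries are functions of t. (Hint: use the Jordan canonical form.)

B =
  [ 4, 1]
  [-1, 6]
e^{tB} =
  [-t*exp(5*t) + exp(5*t), t*exp(5*t)]
  [-t*exp(5*t), t*exp(5*t) + exp(5*t)]

Strategy: write B = P · J · P⁻¹ where J is a Jordan canonical form, so e^{tB} = P · e^{tJ} · P⁻¹, and e^{tJ} can be computed block-by-block.

B has Jordan form
J =
  [5, 1]
  [0, 5]
(up to reordering of blocks).

Per-block formulas:
  For a 2×2 Jordan block J_2(5): exp(t · J_2(5)) = e^(5t)·(I + t·N), where N is the 2×2 nilpotent shift.

After assembling e^{tJ} and conjugating by P, we get:

e^{tB} =
  [-t*exp(5*t) + exp(5*t), t*exp(5*t)]
  [-t*exp(5*t), t*exp(5*t) + exp(5*t)]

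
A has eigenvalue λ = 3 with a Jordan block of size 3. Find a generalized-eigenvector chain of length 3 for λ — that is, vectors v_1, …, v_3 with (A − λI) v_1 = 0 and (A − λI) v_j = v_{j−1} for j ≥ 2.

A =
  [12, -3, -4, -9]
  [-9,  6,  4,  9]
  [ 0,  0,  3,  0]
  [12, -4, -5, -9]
A Jordan chain for λ = 3 of length 3:
v_1 = (-3, 3, 0, -4)ᵀ
v_2 = (-4, 4, 0, -5)ᵀ
v_3 = (0, 0, 1, 0)ᵀ

Let N = A − (3)·I. We want v_3 with N^3 v_3 = 0 but N^2 v_3 ≠ 0; then v_{j-1} := N · v_j for j = 3, …, 2.

Pick v_3 = (0, 0, 1, 0)ᵀ.
Then v_2 = N · v_3 = (-4, 4, 0, -5)ᵀ.
Then v_1 = N · v_2 = (-3, 3, 0, -4)ᵀ.

Sanity check: (A − (3)·I) v_1 = (0, 0, 0, 0)ᵀ = 0. ✓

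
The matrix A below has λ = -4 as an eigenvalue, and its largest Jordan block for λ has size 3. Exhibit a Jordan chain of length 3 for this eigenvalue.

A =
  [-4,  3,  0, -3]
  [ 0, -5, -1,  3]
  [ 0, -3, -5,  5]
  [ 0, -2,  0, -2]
A Jordan chain for λ = -4 of length 3:
v_1 = (3, -2, -4, -2)ᵀ
v_2 = (3, -1, -3, -2)ᵀ
v_3 = (0, 1, 0, 0)ᵀ

Let N = A − (-4)·I. We want v_3 with N^3 v_3 = 0 but N^2 v_3 ≠ 0; then v_{j-1} := N · v_j for j = 3, …, 2.

Pick v_3 = (0, 1, 0, 0)ᵀ.
Then v_2 = N · v_3 = (3, -1, -3, -2)ᵀ.
Then v_1 = N · v_2 = (3, -2, -4, -2)ᵀ.

Sanity check: (A − (-4)·I) v_1 = (0, 0, 0, 0)ᵀ = 0. ✓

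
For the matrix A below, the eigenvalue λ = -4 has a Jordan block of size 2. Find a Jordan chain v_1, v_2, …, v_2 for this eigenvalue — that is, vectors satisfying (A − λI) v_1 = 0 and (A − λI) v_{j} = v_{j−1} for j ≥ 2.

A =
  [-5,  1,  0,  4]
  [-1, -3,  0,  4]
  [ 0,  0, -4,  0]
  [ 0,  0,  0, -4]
A Jordan chain for λ = -4 of length 2:
v_1 = (-1, -1, 0, 0)ᵀ
v_2 = (1, 0, 0, 0)ᵀ

Let N = A − (-4)·I. We want v_2 with N^2 v_2 = 0 but N^1 v_2 ≠ 0; then v_{j-1} := N · v_j for j = 2, …, 2.

Pick v_2 = (1, 0, 0, 0)ᵀ.
Then v_1 = N · v_2 = (-1, -1, 0, 0)ᵀ.

Sanity check: (A − (-4)·I) v_1 = (0, 0, 0, 0)ᵀ = 0. ✓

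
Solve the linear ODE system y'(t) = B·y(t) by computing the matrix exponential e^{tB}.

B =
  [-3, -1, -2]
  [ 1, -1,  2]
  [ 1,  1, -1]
e^{tB} =
  [t*exp(-2*t) - 2*exp(-t) + 3*exp(-2*t), t*exp(-2*t) - 2*exp(-t) + 2*exp(-2*t), -2*exp(-t) + 2*exp(-2*t)]
  [-t*exp(-2*t) + 2*exp(-t) - 2*exp(-2*t), -t*exp(-2*t) + 2*exp(-t) - exp(-2*t), 2*exp(-t) - 2*exp(-2*t)]
  [exp(-t) - exp(-2*t), exp(-t) - exp(-2*t), exp(-t)]

Strategy: write B = P · J · P⁻¹ where J is a Jordan canonical form, so e^{tB} = P · e^{tJ} · P⁻¹, and e^{tJ} can be computed block-by-block.

B has Jordan form
J =
  [-2,  1,  0]
  [ 0, -2,  0]
  [ 0,  0, -1]
(up to reordering of blocks).

Per-block formulas:
  For a 2×2 Jordan block J_2(-2): exp(t · J_2(-2)) = e^(-2t)·(I + t·N), where N is the 2×2 nilpotent shift.
  For a 1×1 block at λ = -1: exp(t · [-1]) = [e^(-1t)].

After assembling e^{tJ} and conjugating by P, we get:

e^{tB} =
  [t*exp(-2*t) - 2*exp(-t) + 3*exp(-2*t), t*exp(-2*t) - 2*exp(-t) + 2*exp(-2*t), -2*exp(-t) + 2*exp(-2*t)]
  [-t*exp(-2*t) + 2*exp(-t) - 2*exp(-2*t), -t*exp(-2*t) + 2*exp(-t) - exp(-2*t), 2*exp(-t) - 2*exp(-2*t)]
  [exp(-t) - exp(-2*t), exp(-t) - exp(-2*t), exp(-t)]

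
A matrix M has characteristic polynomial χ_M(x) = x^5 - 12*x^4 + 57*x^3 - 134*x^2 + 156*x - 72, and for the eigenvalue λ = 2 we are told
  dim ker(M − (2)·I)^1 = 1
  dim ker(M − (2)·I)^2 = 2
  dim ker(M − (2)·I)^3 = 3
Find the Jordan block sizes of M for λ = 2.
Block sizes for λ = 2: [3]

From the dimensions of kernels of powers, the number of Jordan blocks of size at least j is d_j − d_{j−1} where d_j = dim ker(N^j) (with d_0 = 0). Computing the differences gives [1, 1, 1].
The number of blocks of size exactly k is (#blocks of size ≥ k) − (#blocks of size ≥ k + 1), so the partition is: 1 block(s) of size 3.
In nonincreasing order the block sizes are [3].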